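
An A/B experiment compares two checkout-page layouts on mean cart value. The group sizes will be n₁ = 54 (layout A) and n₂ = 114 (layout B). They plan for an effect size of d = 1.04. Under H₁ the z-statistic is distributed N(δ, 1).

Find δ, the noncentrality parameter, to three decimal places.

δ ≈ 6.295

δ = d / √(1/n₁ + 1/n₂) = 1.04 / √(1/54 + 1/114) = 6.2955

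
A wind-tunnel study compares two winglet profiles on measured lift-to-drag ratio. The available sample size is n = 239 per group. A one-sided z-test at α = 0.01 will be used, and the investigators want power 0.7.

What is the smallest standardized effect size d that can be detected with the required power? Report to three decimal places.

d ≈ 0.261

Required noncentrality: δ = z_{0.01} + z_{0.30} = 2.326 + 0.524 = 2.851.
δ = d·√(n/2) ⇒ d = δ/√(n/2) = 2.851/√(239/2) = 0.2608.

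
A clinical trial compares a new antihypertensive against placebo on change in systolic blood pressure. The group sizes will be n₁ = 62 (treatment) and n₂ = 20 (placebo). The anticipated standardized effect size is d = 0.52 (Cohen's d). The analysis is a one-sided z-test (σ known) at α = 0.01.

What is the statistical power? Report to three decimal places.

Power ≈ 0.380

Noncentrality parameter: δ = d / √(1/n₁ + 1/n₂) = 0.52 / √(1/62 + 1/20) = 2.0221
Critical value for a one-sided test at α = 0.01: z_α = 2.326.
Power = P(Z > 2.326 − δ) = Φ(-0.304) = 0.3805.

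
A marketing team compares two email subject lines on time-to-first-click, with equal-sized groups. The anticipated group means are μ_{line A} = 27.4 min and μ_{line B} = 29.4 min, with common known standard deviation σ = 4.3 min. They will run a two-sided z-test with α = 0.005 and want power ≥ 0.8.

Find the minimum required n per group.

n = 124 per group

Standardized effect: d = |μ_{line A} − μ_{line B}| / σ = |27.4 − 29.4| / 4.3 = 0.4651
For power 0.8 need Φ(δ − z_{0.0025}) = 0.8, so δ = z_{0.0025} + z_{0.20} = 2.807 + 0.842 = 3.649.
(Ignoring the negligible lower-tail rejection probability gives the usual closed-form inversion.)
δ = d·√(n/2) ⇒ n = 2(δ/d)² = 2 × (3.649 / 0.4651)² = 123.08.
Rounding up, n = 124 per group.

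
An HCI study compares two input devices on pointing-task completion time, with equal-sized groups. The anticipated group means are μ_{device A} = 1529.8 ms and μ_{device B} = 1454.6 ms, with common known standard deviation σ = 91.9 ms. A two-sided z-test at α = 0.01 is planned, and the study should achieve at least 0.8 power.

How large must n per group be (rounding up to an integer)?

n = 35 per group

Standardized effect: d = |μ_{device A} − μ_{device B}| / σ = |1529.8 − 1454.6| / 91.9 = 0.8183
For power 0.8 need Φ(δ − z_{0.005}) = 0.8, so δ = z_{0.005} + z_{0.20} = 2.576 + 0.842 = 3.417.
(The Φ(−δ − z_{α/2}) term is vanishingly small for δ > 0 and is dropped in the standard sample-size formula.)
δ = d·√(n/2) ⇒ n = 2(δ/d)² = 2 × (3.417 / 0.8183)² = 34.88.
Round up to the next whole unit.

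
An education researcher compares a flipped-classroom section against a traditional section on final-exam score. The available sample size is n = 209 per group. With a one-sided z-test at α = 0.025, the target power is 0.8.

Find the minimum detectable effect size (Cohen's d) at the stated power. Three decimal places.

Need Φ(δ − 1.960) = 0.8, so δ = 1.960 + 0.842 = 2.802.
δ = d·√(n/2) ⇒ d = δ/√(n/2) = 2.802/√(209/2) = 0.2741.

d ≈ 0.274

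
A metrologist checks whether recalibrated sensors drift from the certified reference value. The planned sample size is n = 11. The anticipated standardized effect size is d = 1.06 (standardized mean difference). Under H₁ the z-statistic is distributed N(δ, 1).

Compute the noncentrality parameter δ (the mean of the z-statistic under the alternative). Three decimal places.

δ ≈ 3.516

δ = d·√n = 1.06 × √11 = 3.5156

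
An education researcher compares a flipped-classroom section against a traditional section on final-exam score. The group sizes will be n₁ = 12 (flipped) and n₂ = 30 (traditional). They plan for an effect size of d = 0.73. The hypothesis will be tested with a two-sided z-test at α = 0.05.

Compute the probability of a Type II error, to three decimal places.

β ≈ 0.430

Noncentrality parameter: δ = d / √(1/n₁ + 1/n₂) = 0.73 / √(1/12 + 1/30) = 2.1372
Critical value for a two-sided test at α = 0.05: z_{α/2} = 1.960.
Power = Φ(δ − 1.960) + Φ(−δ − 1.960) = Φ(0.177) + Φ(-4.097) = 0.5703 + 0.0000 = 0.5704.
Type II error: β = 1 − power = 1 − 0.5704 = 0.4296.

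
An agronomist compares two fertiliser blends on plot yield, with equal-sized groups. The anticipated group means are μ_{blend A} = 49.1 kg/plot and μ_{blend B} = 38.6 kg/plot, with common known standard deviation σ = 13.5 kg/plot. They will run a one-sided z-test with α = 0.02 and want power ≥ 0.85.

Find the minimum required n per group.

n = 32 per group

Standardized effect: d = |μ_{blend A} − μ_{blend B}| / σ = |49.1 − 38.6| / 13.5 = 0.7778
Set Φ(δ − 2.054) = 0.85; then δ − 2.054 = Φ⁻¹(0.85) = 1.036, giving δ = 3.090.
δ = d·√(n/2) ⇒ n = 2(δ/d)² = 2 × (3.090 / 0.7778)² = 31.57.
Rounding up, n = 32 per group.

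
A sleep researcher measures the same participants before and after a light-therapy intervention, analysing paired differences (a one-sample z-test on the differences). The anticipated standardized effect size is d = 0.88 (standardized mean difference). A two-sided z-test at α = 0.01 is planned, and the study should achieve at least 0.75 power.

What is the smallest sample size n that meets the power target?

n = 14

Set Φ(δ − 2.576) = 0.75; then δ − 2.576 = Φ⁻¹(0.75) = 0.674, giving δ = 3.250.
(Ignoring the negligible lower-tail rejection probability gives the usual closed-form inversion.)
δ = d·√n ⇒ n = (δ/d)² = (3.250 / 0.88)² = 13.64.
Rounding up, n = 14.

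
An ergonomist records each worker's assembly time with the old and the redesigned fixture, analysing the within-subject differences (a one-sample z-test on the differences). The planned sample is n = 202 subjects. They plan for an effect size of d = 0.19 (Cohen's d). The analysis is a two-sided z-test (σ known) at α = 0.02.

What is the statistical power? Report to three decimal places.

Noncentrality parameter: δ = d·√n = 0.19 × √202 = 2.7004
Critical value for a two-sided test at α = 0.02: z_{α/2} = 2.326.
Power = Φ(δ − 2.326) + Φ(−δ − 2.326) = Φ(0.374) + Φ(-5.027) = 0.6458 + 0.0000 = 0.6458.

Power ≈ 0.646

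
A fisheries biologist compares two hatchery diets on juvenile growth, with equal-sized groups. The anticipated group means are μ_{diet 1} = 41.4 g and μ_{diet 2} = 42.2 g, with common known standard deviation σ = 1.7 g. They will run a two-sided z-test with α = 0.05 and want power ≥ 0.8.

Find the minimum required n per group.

n = 71 per group

Standardized effect: d = |μ_{diet 1} − μ_{diet 2}| / σ = |41.4 − 42.2| / 1.7 = 0.4706
For power 0.8 need Φ(δ − z_{0.025}) = 0.8, so δ = z_{0.025} + z_{0.20} = 1.960 + 0.842 = 2.802.
(For δ > 0 the lower-tail rejection region contributes negligibly to power, so the one-term inversion is standard.)
δ = d·√(n/2) ⇒ n = 2(δ/d)² = 2 × (2.802 / 0.4706)² = 70.89.
Rounding up, n = 71 per group.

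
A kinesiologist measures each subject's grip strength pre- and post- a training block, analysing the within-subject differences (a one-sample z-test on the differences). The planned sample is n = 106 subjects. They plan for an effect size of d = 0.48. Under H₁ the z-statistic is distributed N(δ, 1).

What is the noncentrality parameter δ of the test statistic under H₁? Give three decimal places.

The noncentrality parameter scales effect size by the design's sample-size factor: δ = d·√n = 0.48 × √106 = 4.9419

δ ≈ 4.942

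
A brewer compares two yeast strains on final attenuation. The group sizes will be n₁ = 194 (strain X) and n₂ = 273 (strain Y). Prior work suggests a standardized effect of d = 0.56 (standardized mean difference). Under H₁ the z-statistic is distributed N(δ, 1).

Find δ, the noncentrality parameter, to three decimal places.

The noncentrality parameter scales effect size by the design's sample-size factor: δ = d / √(1/n₁ + 1/n₂) = 0.56 / √(1/194 + 1/273) = 5.9636

δ ≈ 5.964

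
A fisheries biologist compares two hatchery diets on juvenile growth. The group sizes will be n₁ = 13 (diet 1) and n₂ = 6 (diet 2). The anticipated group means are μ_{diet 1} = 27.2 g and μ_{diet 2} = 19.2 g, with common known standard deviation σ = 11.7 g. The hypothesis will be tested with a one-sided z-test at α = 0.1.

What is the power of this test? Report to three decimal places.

Power ≈ 0.541

Standardized effect: d = |μ_{diet 1} − μ_{diet 2}| / σ = |27.2 − 19.2| / 11.7 = 0.6838
Noncentrality parameter: δ = d / √(1/n₁ + 1/n₂) = 0.6838 / √(1/13 + 1/6) = 1.3854
Critical value for a one-sided test at α = 0.1: z_α = 1.282.
Power = P(Z > 1.282 − δ) = Φ(0.104) = 0.5414.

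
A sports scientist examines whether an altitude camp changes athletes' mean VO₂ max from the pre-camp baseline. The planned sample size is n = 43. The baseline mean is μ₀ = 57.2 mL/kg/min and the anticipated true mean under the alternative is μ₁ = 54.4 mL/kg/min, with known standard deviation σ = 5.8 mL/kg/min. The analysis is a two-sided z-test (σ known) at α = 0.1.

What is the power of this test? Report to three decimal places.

Power ≈ 0.936

Standardized effect: d = |μ₁ − μ₀| / σ = |54.4 − 57.2| / 5.8 = 0.4828
Noncentrality parameter: δ = d·√n = 0.4828 × √43 = 3.1657
Two-sided α = 0.1 → critical value z_{0.05} = 1.645.
Power = Φ(δ − 1.645) + Φ(−δ − 1.645) = Φ(1.521) + Φ(-4.811) = 0.9358 + 0.0000 = 0.9358.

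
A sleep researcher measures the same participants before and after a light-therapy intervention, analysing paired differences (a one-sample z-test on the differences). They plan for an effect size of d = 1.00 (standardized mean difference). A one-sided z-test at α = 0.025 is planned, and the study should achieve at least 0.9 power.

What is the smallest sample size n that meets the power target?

n = 11

For power 0.9 need Φ(δ − z_{0.025}) = 0.9, so δ = z_{0.025} + z_{0.10} = 1.960 + 1.282 = 3.242.
δ = d·√n ⇒ n = (δ/d)² = (3.242 / 1.00)² = 10.51.
Round up to the next whole unit.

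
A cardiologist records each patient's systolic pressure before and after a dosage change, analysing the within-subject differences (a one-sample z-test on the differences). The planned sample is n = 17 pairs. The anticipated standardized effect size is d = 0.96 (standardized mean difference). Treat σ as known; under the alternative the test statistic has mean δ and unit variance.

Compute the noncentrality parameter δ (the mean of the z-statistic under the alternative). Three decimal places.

δ = d·√n = 0.96 × √17 = 3.9582

δ ≈ 3.958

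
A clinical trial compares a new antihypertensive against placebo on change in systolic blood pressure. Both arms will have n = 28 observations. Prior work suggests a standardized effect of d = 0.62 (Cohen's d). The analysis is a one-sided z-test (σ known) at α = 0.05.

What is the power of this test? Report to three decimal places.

Power ≈ 0.750

Noncentrality parameter: δ = d·√(n/2) = 0.62 × √(28/2) = 2.3198
Critical value for a one-sided test at α = 0.05: z_α = 1.645.
Power = P(Z > 1.645 − δ) = Φ(0.675) = 0.7502.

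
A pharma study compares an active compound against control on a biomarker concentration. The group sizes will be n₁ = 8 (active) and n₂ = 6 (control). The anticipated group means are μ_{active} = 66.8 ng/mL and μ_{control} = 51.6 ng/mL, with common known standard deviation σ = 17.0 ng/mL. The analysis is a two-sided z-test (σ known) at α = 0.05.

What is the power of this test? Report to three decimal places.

Standardized effect: d = |μ_{active} − μ_{control}| / σ = |66.8 − 51.6| / 17.0 = 0.8941
Noncentrality parameter: δ = d / √(1/n₁ + 1/n₂) = 0.8941 / √(1/8 + 1/6) = 1.6556
Critical value for a two-sided test at α = 0.05: z_{α/2} = 1.960.
Power = Φ(δ − 1.960) + Φ(−δ − 1.960) = Φ(-0.304) + Φ(-3.616) = 0.3804 + 0.0001 = 0.3806.

Power ≈ 0.381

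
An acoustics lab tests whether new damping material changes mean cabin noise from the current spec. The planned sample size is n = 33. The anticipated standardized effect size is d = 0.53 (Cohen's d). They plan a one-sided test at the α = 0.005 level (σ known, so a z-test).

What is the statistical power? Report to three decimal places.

Noncentrality parameter: δ = d·√n = 0.53 × √33 = 3.0446
Critical value for a one-sided test at α = 0.005: z_α = 2.576.
Power = P(Z > 2.576 − δ) = Φ(0.469) = 0.6804.

Power ≈ 0.680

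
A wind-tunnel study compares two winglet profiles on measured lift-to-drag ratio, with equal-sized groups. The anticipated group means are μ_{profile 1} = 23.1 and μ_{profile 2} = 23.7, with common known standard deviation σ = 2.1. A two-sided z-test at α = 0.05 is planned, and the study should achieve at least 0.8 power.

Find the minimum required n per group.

n = 193 per group

Standardized effect: d = |μ_{profile 1} − μ_{profile 2}| / σ = |23.1 − 23.7| / 2.1 = 0.2857
Set Φ(δ − 1.960) = 0.8; then δ − 1.960 = Φ⁻¹(0.8) = 0.842, giving δ = 2.802.
(The Φ(−δ − z_{α/2}) term is vanishingly small for δ > 0 and is dropped in the standard sample-size formula.)
δ = d·√(n/2) ⇒ n = 2(δ/d)² = 2 × (2.802 / 0.2857)² = 192.30.
Round up to the next whole unit.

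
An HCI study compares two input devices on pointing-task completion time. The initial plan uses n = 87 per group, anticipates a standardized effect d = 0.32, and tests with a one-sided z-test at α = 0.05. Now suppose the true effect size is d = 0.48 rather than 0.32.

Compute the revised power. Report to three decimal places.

Power ≈ 0.936

With d = 0.48: δ = d·√(n/2) = 0.48 × √(87/2) = 3.1658. Critical value z_{0.05} = 1.645.
Revised power = Φ(δ − 1.645) = Φ(1.521) = 0.9359.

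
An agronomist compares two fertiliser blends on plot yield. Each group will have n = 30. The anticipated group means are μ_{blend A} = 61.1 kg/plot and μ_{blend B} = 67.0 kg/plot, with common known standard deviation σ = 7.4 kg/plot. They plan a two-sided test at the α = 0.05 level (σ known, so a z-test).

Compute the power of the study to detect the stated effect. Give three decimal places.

Standardized effect: d = |μ_{blend A} − μ_{blend B}| / σ = |61.1 − 67.0| / 7.4 = 0.7973
Noncentrality parameter: δ = d·√(n/2) = 0.7973 × √(30/2) = 3.0879
Two-sided α = 0.05 → critical value z_{0.025} = 1.960.
Power = Φ(δ − 1.960) + Φ(−δ − 1.960) = Φ(1.128) + Φ(-5.048) = 0.8703 + 0.0000 = 0.8703.

Power ≈ 0.870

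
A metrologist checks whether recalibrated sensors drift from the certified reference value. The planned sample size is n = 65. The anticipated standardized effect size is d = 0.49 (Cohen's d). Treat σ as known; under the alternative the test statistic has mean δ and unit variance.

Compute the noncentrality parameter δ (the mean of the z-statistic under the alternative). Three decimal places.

δ = d·√n = 0.49 × √65 = 3.9505

δ ≈ 3.951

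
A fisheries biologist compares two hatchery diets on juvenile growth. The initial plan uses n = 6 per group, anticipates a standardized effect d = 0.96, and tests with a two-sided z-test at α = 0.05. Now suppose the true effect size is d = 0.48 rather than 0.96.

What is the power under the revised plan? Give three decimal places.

Power ≈ 0.132

With d = 0.48: δ = d·√(n/2) = 0.48 × √(6/2) = 0.8314. Critical value z_{0.025} = 1.960.
Revised power = Φ(δ − 1.960) + Φ(−δ − 1.960) = Φ(-1.129) + Φ(-2.791) = 0.1295 + 0.0026 = 0.1322.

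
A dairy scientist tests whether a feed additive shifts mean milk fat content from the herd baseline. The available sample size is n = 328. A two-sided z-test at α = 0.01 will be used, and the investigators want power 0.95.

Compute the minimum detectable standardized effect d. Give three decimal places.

Required noncentrality: δ = z_{0.005} + z_{0.05} = 2.576 + 1.645 = 4.221.
(The second rejection-region term Φ(−δ − z_{α/2}) is negligible and dropped.)
δ = d·√n ⇒ d = δ/√n = 4.221/√328 = 0.2330.

d ≈ 0.233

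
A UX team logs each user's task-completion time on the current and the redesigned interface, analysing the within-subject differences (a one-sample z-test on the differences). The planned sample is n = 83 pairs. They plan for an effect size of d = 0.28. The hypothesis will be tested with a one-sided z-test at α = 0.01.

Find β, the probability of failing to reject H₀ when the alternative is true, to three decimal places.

Noncentrality parameter: δ = d·√n = 0.28 × √83 = 2.5509
One-sided α = 0.01 → critical value z_{0.01} = 2.326.
Power = Φ(δ − 2.326) = Φ(0.225) = 0.5888.
Type II error: β = 1 − power = 1 − 0.5888 = 0.4112.

β ≈ 0.411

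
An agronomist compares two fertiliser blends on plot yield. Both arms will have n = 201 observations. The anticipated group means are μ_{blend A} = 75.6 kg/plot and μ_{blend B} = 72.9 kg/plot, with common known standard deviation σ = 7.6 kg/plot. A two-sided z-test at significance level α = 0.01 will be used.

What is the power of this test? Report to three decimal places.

Standardized effect: d = |μ_{blend A} − μ_{blend B}| / σ = |75.6 − 72.9| / 7.6 = 0.3553
Noncentrality parameter: δ = d·√(n/2) = 0.3553 × √(201/2) = 3.5615
Two-sided α = 0.01 → critical value z_{0.005} = 2.576.
Power = Φ(δ − 2.576) + Φ(−δ − 2.576) = Φ(0.986) + Φ(-6.137) = 0.8379 + 0.0000 = 0.8379.

Power ≈ 0.838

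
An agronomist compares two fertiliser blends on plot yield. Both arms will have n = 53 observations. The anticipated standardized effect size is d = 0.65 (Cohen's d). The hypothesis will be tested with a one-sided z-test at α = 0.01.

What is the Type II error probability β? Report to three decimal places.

β ≈ 0.154

Noncentrality parameter: δ = d·√(n/2) = 0.65 × √(53/2) = 3.3461
Critical value for a one-sided test at α = 0.01: z_α = 2.326.
Power = Φ(δ − 2.326) = Φ(1.020) = 0.8461.
Type II error: β = 1 − power = 1 − 0.8461 = 0.1539.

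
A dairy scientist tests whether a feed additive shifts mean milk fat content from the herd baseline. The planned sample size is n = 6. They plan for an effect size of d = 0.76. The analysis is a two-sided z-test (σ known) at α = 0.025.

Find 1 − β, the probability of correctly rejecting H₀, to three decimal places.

Power ≈ 0.352

Noncentrality parameter: δ = d·√n = 0.76 × √6 = 1.8616
Two-sided α = 0.025 → critical value z_{0.0125} = 2.241.
Power = Φ(δ − 2.241) + Φ(−δ − 2.241) = Φ(-0.380) + Φ(-4.103) = 0.3521 + 0.0000 = 0.3521.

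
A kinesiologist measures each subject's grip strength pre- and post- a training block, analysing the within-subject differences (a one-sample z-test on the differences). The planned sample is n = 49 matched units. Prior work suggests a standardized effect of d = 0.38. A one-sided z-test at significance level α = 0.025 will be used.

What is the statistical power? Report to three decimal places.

Power ≈ 0.758

Noncentrality parameter: δ = d·√n = 0.38 × √49 = 2.6600
One-sided α = 0.025 → critical value z_{0.025} = 1.960.
Power = Φ(δ − 1.960) = Φ(0.700) = 0.7580.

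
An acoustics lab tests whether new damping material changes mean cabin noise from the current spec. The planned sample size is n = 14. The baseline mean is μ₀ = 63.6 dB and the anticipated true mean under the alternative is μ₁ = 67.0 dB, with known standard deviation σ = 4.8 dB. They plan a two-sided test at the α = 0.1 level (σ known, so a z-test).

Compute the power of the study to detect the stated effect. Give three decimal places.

Power ≈ 0.843

Standardized effect: d = |μ₁ − μ₀| / σ = |67.0 − 63.6| / 4.8 = 0.7083
Noncentrality parameter: δ = d·√n = 0.7083 × √14 = 2.6503
Critical value for a two-sided test at α = 0.1: z_{α/2} = 1.645.
Power = Φ(δ − 1.645) + Φ(−δ − 1.645) = Φ(1.005) + Φ(-4.295) = 0.8427 + 0.0000 = 0.8427.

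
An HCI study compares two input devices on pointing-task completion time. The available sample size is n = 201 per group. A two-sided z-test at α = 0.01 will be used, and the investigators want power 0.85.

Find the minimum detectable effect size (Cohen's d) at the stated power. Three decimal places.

Need Φ(δ − 2.576) = 0.85, so δ = 2.576 + 1.036 = 3.612.
(Lower-tail contribution to power is negligible for δ > 0.)
δ = d·√(n/2) ⇒ d = δ/√(n/2) = 3.612/√(201/2) = 0.3603.

d ≈ 0.360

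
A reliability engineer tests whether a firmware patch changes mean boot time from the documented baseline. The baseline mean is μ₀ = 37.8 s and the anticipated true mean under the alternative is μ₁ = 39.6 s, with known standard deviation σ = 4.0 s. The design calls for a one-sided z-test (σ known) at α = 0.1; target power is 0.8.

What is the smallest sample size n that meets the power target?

n = 23

Standardized effect: d = |μ₁ − μ₀| / σ = |39.6 − 37.8| / 4.0 = 0.4500
Set Φ(δ − 1.282) = 0.8; then δ − 1.282 = Φ⁻¹(0.8) = 0.842, giving δ = 2.123.
δ = d·√n ⇒ n = (δ/d)² = (2.123 / 0.4500)² = 22.26.
Round up to the next whole unit.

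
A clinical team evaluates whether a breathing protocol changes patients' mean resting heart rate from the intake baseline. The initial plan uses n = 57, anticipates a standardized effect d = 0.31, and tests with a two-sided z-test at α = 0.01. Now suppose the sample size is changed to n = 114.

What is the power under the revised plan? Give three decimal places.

Power ≈ 0.769

With n = 114: δ = d·√n = 0.31 × √114 = 3.3099. Critical value z_{0.005} = 2.576.
Revised power = Φ(δ − 2.576) + Φ(−δ − 2.576) = Φ(0.734) + Φ(-5.886) = 0.7685 + 0.0000 = 0.7685.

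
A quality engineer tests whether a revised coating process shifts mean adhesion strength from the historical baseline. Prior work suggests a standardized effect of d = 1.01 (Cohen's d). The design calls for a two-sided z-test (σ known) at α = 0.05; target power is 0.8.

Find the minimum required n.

n = 8

Set Φ(δ − 1.960) = 0.8; then δ − 1.960 = Φ⁻¹(0.8) = 0.842, giving δ = 2.802.
(The Φ(−δ − z_{α/2}) term is vanishingly small for δ > 0 and is dropped in the standard sample-size formula.)
δ = d·√n ⇒ n = (δ/d)² = (2.802 / 1.01)² = 7.69.
Rounding up, n = 8.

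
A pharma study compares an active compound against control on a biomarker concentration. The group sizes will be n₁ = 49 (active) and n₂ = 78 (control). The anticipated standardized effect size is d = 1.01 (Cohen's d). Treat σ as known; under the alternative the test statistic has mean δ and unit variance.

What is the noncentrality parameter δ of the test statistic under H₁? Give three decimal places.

δ ≈ 5.541

δ = d / √(1/n₁ + 1/n₂) = 1.01 / √(1/49 + 1/78) = 5.5407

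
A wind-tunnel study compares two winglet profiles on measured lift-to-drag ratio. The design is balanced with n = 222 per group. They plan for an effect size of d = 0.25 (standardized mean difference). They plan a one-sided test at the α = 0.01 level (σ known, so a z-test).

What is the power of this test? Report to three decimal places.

Power ≈ 0.621

Noncentrality parameter: δ = d·√(n/2) = 0.25 × √(222/2) = 2.6339
Critical value for a one-sided test at α = 0.01: z_α = 2.326.
Power = P(Z > 2.326 − δ) = Φ(0.308) = 0.6208.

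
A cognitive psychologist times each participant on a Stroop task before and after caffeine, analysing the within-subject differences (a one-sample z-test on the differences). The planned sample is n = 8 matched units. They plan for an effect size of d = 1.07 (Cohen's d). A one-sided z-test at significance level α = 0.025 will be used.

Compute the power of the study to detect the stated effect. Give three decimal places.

Power ≈ 0.857

Noncentrality parameter: δ = d·√n = 1.07 × √8 = 3.0264
Critical value for a one-sided test at α = 0.025: z_α = 1.960.
Power = Φ(δ − 1.960) = Φ(1.066) = 0.8569.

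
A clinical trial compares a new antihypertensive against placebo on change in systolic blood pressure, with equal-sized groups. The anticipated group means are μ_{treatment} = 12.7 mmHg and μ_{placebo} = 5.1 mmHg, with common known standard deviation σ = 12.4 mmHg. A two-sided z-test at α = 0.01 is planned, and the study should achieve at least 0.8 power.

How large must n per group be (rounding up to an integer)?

n = 63 per group

Standardized effect: d = |μ_{treatment} − μ_{placebo}| / σ = |12.7 − 5.1| / 12.4 = 0.6129
For power 0.8 need Φ(δ − z_{0.005}) = 0.8, so δ = z_{0.005} + z_{0.20} = 2.576 + 0.842 = 3.417.
(For δ > 0 the lower-tail rejection region contributes negligibly to power, so the one-term inversion is standard.)
δ = d·√(n/2) ⇒ n = 2(δ/d)² = 2 × (3.417 / 0.6129)² = 62.18.
Rounding up, n = 63 per group.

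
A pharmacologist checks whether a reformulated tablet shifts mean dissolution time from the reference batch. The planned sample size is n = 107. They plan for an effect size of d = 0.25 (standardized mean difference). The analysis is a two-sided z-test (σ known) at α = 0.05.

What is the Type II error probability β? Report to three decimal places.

β ≈ 0.266

Noncentrality parameter: δ = d·√n = 0.25 × √107 = 2.5860
Critical value for a two-sided test at α = 0.05: z_{α/2} = 1.960.
Power = Φ(δ − 1.960) + Φ(−δ − 1.960) = Φ(0.626) + Φ(-4.546) = 0.7344 + 0.0000 = 0.7344.
Type II error: β = 1 − power = 1 − 0.7344 = 0.2656.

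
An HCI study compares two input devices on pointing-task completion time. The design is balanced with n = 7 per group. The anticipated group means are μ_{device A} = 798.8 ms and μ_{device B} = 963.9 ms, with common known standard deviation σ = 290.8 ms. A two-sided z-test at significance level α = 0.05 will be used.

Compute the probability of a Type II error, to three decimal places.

β ≈ 0.814

Standardized effect: d = |μ_{device A} − μ_{device B}| / σ = |798.8 − 963.9| / 290.8 = 0.5677
Noncentrality parameter: δ = d·√(n/2) = 0.5677 × √(7/2) = 1.0622
Critical value for a two-sided test at α = 0.05: z_{α/2} = 1.960.
Power = Φ(δ − 1.960) + Φ(−δ − 1.960) = Φ(-0.898) + Φ(-3.022) = 0.1846 + 0.0013 = 0.1859.
Type II error: β = 1 − power = 1 − 0.1859 = 0.8141.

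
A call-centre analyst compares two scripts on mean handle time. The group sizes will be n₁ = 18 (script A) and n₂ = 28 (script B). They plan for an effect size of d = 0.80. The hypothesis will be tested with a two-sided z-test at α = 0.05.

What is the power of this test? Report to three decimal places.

Power ≈ 0.754

Noncentrality parameter: δ = d / √(1/n₁ + 1/n₂) = 0.80 / √(1/18 + 1/28) = 2.6481
Two-sided α = 0.05 → critical value z_{0.025} = 1.960.
Power = Φ(δ − 1.960) + Φ(−δ − 1.960) = Φ(0.688) + Φ(-4.608) = 0.7543 + 0.0000 = 0.7543.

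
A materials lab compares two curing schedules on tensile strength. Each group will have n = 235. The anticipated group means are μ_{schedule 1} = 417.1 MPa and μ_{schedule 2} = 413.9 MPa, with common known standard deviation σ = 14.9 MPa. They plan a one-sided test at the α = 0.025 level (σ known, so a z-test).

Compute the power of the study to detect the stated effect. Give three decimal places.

Power ≈ 0.644

Standardized effect: d = |μ_{schedule 1} − μ_{schedule 2}| / σ = |417.1 − 413.9| / 14.9 = 0.2148
Noncentrality parameter: δ = d·√(n/2) = 0.2148 × √(235/2) = 2.3280
Critical value for a one-sided test at α = 0.025: z_α = 1.960.
Power = P(Z > 1.960 − δ) = Φ(0.368) = 0.6436.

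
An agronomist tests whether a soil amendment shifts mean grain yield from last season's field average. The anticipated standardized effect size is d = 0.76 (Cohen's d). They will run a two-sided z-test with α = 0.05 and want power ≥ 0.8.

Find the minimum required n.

For power 0.8 need Φ(δ − z_{0.025}) = 0.8, so δ = z_{0.025} + z_{0.20} = 1.960 + 0.842 = 2.802.
(Ignoring the negligible lower-tail rejection probability gives the usual closed-form inversion.)
δ = d·√n ⇒ n = (δ/d)² = (2.802 / 0.76)² = 13.59.
Round up to the next whole unit.

n = 14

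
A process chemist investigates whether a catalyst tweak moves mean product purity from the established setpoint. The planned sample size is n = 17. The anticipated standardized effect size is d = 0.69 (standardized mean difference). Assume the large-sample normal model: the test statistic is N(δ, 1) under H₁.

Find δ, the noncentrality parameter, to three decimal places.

δ = d·√n = 0.69 × √17 = 2.8449

δ ≈ 2.845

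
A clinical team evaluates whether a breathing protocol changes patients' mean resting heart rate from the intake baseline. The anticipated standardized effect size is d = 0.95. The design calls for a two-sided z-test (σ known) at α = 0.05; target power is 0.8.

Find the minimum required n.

n = 9

For power 0.8 need Φ(δ − z_{0.025}) = 0.8, so δ = z_{0.025} + z_{0.20} = 1.960 + 0.842 = 2.802.
(For δ > 0 the lower-tail rejection region contributes negligibly to power, so the one-term inversion is standard.)
δ = d·√n ⇒ n = (δ/d)² = (2.802 / 0.95)² = 8.70.
Rounding up, n = 9.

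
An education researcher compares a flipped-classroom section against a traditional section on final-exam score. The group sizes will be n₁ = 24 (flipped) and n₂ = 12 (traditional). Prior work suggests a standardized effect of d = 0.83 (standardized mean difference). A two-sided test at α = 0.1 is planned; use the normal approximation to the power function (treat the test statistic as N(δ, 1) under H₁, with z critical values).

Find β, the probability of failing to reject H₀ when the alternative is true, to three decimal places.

Noncentrality parameter: δ = d / √(1/n₁ + 1/n₂) = 0.83 / √(1/24 + 1/12) = 2.3476
Two-sided α = 0.1 → critical value z_{0.05} = 1.645.
Power = Φ(δ − 1.645) + Φ(−δ − 1.645) = Φ(0.703) + Φ(-3.992) = 0.7589 + 0.0000 = 0.7589.
Type II error: β = 1 − power = 1 − 0.7589 = 0.2411.

β ≈ 0.241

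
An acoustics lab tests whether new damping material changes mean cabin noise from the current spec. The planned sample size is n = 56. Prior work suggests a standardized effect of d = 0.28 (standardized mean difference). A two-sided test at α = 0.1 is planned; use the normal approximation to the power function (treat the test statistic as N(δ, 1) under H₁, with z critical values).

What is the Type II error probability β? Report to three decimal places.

Noncentrality parameter: δ = d·√n = 0.28 × √56 = 2.0953
Critical value for a two-sided test at α = 0.1: z_{α/2} = 1.645.
Power = Φ(δ − 1.645) + Φ(−δ − 1.645) = Φ(0.450) + Φ(-3.740) = 0.6738 + 0.0001 = 0.6739.
Type II error: β = 1 − power = 1 − 0.6739 = 0.3261.

β ≈ 0.326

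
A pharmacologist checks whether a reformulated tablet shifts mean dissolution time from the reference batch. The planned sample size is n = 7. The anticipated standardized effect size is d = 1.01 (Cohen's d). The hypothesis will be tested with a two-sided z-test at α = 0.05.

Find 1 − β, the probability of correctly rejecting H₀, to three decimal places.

Noncentrality parameter: δ = d·√n = 1.01 × √7 = 2.6722
Critical value for a two-sided test at α = 0.05: z_{α/2} = 1.960.
Power = Φ(δ − 1.960) + Φ(−δ − 1.960) = Φ(0.712) + Φ(-4.632) = 0.7618 + 0.0000 = 0.7618.

Power ≈ 0.762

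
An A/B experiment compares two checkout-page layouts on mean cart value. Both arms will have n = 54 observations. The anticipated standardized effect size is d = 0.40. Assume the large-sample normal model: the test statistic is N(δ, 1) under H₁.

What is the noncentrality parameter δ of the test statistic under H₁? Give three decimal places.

δ = d·√(n/2) = 0.40 × √(54/2) = 2.0785

δ ≈ 2.078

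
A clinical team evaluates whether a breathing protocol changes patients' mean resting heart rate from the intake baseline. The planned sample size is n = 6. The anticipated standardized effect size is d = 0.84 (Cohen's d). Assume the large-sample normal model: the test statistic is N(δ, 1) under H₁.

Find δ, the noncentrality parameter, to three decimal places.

The noncentrality parameter scales effect size by the design's sample-size factor: δ = d·√n = 0.84 × √6 = 2.0576

δ ≈ 2.058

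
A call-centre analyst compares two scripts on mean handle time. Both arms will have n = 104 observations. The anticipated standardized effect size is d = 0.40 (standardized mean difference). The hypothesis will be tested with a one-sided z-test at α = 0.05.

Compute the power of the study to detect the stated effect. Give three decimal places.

Power ≈ 0.892

Noncentrality parameter: δ = d·√(n/2) = 0.40 × √(104/2) = 2.8844
One-sided α = 0.05 → critical value z_{0.05} = 1.645.
Power = P(Z > 1.645 − δ) = Φ(1.240) = 0.8924.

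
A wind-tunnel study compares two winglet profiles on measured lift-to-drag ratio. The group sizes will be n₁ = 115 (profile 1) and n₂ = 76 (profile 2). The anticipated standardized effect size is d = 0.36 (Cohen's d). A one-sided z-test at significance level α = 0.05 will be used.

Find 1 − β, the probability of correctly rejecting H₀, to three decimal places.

Power ≈ 0.785

Noncentrality parameter: δ = d / √(1/n₁ + 1/n₂) = 0.36 / √(1/115 + 1/76) = 2.4352
Critical value for a one-sided test at α = 0.05: z_α = 1.645.
Power = P(Z > 1.645 − δ) = Φ(0.790) = 0.7853.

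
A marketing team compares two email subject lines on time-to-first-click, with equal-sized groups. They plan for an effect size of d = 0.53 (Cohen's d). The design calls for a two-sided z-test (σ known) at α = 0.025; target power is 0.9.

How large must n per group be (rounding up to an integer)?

For power 0.9 need Φ(δ − z_{0.0125}) = 0.9, so δ = z_{0.0125} + z_{0.10} = 2.241 + 1.282 = 3.523.
(Ignoring the negligible lower-tail rejection probability gives the usual closed-form inversion.)
δ = d·√(n/2) ⇒ n = 2(δ/d)² = 2 × (3.523 / 0.53)² = 88.37.
Rounding up, n = 89 per group.

n = 89 per group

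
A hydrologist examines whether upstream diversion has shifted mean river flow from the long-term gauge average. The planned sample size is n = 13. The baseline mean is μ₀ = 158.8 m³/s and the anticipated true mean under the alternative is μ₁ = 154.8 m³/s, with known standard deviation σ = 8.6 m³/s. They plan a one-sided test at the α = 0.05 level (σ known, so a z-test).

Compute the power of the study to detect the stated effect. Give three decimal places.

Power ≈ 0.513

Standardized effect: d = |μ₁ − μ₀| / σ = |154.8 − 158.8| / 8.6 = 0.4651
Noncentrality parameter: δ = d·√n = 0.4651 × √13 = 1.6770
One-sided α = 0.05 → critical value z_{0.05} = 1.645.
Power = P(Z > 1.645 − δ) = Φ(0.032) = 0.5128.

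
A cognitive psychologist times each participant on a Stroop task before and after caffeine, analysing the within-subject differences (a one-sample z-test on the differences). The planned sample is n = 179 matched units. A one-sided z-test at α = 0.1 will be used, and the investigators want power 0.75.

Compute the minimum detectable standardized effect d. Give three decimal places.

d ≈ 0.146

Required noncentrality: δ = z_{0.1} + z_{0.25} = 1.282 + 0.674 = 1.956.
δ = d·√n ⇒ d = δ/√n = 1.956/√179 = 0.1462.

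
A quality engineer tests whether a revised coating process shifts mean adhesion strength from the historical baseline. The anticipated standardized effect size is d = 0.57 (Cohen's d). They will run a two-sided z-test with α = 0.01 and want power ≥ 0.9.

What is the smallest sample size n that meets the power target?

n = 46

Set Φ(δ − 2.576) = 0.9; then δ − 2.576 = Φ⁻¹(0.9) = 1.282, giving δ = 3.857.
(Ignoring the negligible lower-tail rejection probability gives the usual closed-form inversion.)
δ = d·√n ⇒ n = (δ/d)² = (3.857 / 0.57)² = 45.80.
Round up to the next whole unit.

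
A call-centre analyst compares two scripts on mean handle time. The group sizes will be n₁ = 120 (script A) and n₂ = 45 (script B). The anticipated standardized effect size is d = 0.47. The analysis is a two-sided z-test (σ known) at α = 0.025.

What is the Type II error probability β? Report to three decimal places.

β ≈ 0.327

Noncentrality parameter: δ = d / √(1/n₁ + 1/n₂) = 0.47 / √(1/120 + 1/45) = 2.6888
Critical value for a two-sided test at α = 0.025: z_{α/2} = 2.241.
Power = Φ(δ − 2.241) + Φ(−δ − 2.241) = Φ(0.447) + Φ(-4.930) = 0.6727 + 0.0000 = 0.6727.
Type II error: β = 1 − power = 1 − 0.6727 = 0.3273.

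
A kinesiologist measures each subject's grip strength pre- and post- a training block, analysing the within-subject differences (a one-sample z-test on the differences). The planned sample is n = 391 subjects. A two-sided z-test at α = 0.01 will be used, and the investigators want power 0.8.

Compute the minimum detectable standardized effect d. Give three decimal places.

d ≈ 0.173

Need Φ(δ − 2.576) = 0.8, so δ = 2.576 + 0.842 = 3.417.
(The second rejection-region term Φ(−δ − z_{α/2}) is negligible and dropped.)
δ = d·√n ⇒ d = δ/√n = 3.417/√391 = 0.1728.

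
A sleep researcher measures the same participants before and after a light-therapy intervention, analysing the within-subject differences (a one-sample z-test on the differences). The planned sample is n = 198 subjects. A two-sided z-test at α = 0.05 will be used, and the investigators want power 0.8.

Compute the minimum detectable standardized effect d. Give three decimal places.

Need Φ(δ − 1.960) = 0.8, so δ = 1.960 + 0.842 = 2.802.
(Lower-tail contribution to power is negligible for δ > 0.)
δ = d·√n ⇒ d = δ/√n = 2.802/√198 = 0.1991.

d ≈ 0.199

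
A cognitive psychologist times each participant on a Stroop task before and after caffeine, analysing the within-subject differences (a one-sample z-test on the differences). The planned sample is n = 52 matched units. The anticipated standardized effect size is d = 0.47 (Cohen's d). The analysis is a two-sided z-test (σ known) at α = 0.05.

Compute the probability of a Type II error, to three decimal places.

β ≈ 0.076

Noncentrality parameter: δ = d·√n = 0.47 × √52 = 3.3892
Critical value for a two-sided test at α = 0.05: z_{α/2} = 1.960.
Power = Φ(δ − 1.960) + Φ(−δ − 1.960) = Φ(1.429) + Φ(-5.349) = 0.9235 + 0.0000 = 0.9235.
Type II error: β = 1 − power = 1 − 0.9235 = 0.0765.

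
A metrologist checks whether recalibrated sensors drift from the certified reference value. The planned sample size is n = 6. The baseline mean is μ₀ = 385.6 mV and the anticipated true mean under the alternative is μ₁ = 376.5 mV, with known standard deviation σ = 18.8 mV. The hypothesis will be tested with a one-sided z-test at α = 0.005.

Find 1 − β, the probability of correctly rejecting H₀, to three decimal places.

Standardized effect: d = |μ₁ − μ₀| / σ = |376.5 − 385.6| / 18.8 = 0.4840
Noncentrality parameter: λ = d·√n = 0.4840 × √6 = 1.1857
Critical value for a one-sided test at α = 0.005: z_α = 2.576.
Power = P(Z > 2.576 − λ) = Φ(-1.390) = 0.0822.

Power ≈ 0.082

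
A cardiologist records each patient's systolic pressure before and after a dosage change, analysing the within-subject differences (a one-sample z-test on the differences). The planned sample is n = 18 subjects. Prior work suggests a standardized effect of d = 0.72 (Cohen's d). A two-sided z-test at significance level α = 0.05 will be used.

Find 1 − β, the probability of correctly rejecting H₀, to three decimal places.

Power ≈ 0.863

Noncentrality parameter: δ = d·√n = 0.72 × √18 = 3.0547
Two-sided α = 0.05 → critical value z_{0.025} = 1.960.
Power = Φ(δ − 1.960) + Φ(−δ − 1.960) = Φ(1.095) + Φ(-5.015) = 0.8632 + 0.0000 = 0.8632.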